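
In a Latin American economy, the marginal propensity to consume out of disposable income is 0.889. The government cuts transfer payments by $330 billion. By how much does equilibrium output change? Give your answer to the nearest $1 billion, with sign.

The transfer change shifts disposable income by −$330 billion, so first-round consumption changes by c·ΔTR = 0.889 × (−$330 billion) = −$293.37 billion.
Expenditure multiplier = 1/(1 − MPC) = 1/(1 − 0.889) = 1/0.111 ≈ 9.009.
The transfer multiplier is c × k ≈ 8.009, so ΔY = k × (c·ΔTR) = (−$293.37 billion) / 0.111 ≈ −$2,643 billion.

−$2,643 billion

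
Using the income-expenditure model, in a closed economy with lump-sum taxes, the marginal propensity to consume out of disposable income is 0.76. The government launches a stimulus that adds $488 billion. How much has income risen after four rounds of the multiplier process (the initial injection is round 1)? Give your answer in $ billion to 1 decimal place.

Round 1 adds ΔG = $488 billion; each later round is MPC = 0.76 times the previous.
After 4 rounds: 488 + 370.88 + 281.8688 + 214.220288 = ΔG·(1 − c^4)/(1 − c) = 488 × (1 − 0.33362176)/0.24 ≈ $1,355 billion.

$1,355.0 billion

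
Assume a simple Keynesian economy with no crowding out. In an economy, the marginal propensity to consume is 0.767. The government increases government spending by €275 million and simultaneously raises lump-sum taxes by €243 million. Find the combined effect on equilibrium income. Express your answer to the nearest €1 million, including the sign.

Expenditure multiplier = 1/(1 − MPC) = 1/(1 − 0.767) = 1/0.233 ≈ 4.292.
ΔG contributes k·ΔG = (+€275 million) / 0.233 ≈ +€1,180.3 million.
ΔT of +€243 million changes first-round spending by −c·ΔT = −€186.381 million, contributing k·(−c·ΔT) = (−€186.381 million) / 0.233 ≈ −€799.9 million.
Net ΔY = k(ΔG − c·ΔT) = (+€88.619 million) / 0.233 ≈ +€380 million.

+€380 million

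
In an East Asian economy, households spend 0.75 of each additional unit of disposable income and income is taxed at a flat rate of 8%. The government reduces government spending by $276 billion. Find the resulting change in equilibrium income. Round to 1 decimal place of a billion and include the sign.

Expenditure multiplier = 1/(1 − c(1−t)) = 1/(1 − 0.75×0.92) = 1/0.31 ≈ 3.226.
ΔY = k × ΔG = (−$276 billion) / 0.31 ≈ −$890.3 billion.

−$890.3 billion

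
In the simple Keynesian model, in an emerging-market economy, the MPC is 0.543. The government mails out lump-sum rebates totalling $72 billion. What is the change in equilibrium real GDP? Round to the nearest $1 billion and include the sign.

A lump-sum tax change of −$72 billion shifts disposable income by +$72 billion; first-round consumption changes by −c × ΔT = −0.543 × (−$72 billion) = +$39.096 billion.
Expenditure multiplier = 1/(1 − MPC) = 1/(1 − 0.543) = 1/0.457 ≈ 2.188.
The tax multiplier is −c × k ≈ −1.188, so ΔY = k × (−c·ΔT) = (+$39.096 billion) / 0.457 ≈ +$86 billion.

+$86 billion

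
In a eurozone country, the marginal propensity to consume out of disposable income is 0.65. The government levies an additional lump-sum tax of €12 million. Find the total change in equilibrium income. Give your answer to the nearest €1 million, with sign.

A lump-sum tax change of +€12 million shifts disposable income by −€12 million; first-round consumption changes by −c × ΔT = −0.65 × (+€12 million) = −€7.8 million.
Expenditure multiplier = 1/(1 − MPC) = 1/(1 − 0.65) = 1/0.35 ≈ 2.857.
The tax multiplier is −c × k ≈ −1.857, so ΔY = k × (−c·ΔT) = (−€7.8 million) / 0.35 ≈ −€22 million.

−€22 million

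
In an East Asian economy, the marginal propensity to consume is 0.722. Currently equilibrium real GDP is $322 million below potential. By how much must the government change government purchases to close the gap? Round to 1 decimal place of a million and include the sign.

+$89.5 million

Spending multiplier = 1/(1 − MPC) = 1/(1 − 0.722) = 1/0.278 ≈ 3.597.
Need ΔY = +$322 million, so ΔG = ΔY/k = (+$322 million) × 0.278 ≈ +$89.5 million.
The government should increase government purchases by $89.5 million.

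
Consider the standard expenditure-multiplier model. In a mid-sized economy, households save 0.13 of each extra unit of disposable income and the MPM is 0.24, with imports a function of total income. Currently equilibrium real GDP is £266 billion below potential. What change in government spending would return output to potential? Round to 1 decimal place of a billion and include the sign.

+£98.4 billion

MPC = 1 − MPS = 1 − 0.13 = 0.87.
Spending multiplier = 1/(1 − c + m) = 1/(1 − 0.87 + 0.24) = 1/0.37 ≈ 2.703.
Need ΔY = +£266 billion, so ΔG = ΔY/k = (+£266 billion) × 0.37 ≈ +£98.4 billion.
The government should increase government spending by £98.4 billion.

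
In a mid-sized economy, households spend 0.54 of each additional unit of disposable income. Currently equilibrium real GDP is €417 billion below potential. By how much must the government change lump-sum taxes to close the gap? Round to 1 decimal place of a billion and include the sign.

Spending multiplier = 1/(1 − MPC) = 1/(1 − 0.54) = 1/0.46 ≈ 2.174.
Tax multiplier = −c·k = −0.54/0.46 ≈ −1.174. Need ΔY = +€417 billion, so ΔT = ΔY/(−c·k) = −(+€417 billion) × 0.46 / 0.54 ≈ −€355.2 billion.
The government should cut lump-sum taxes by €355.2 billion.

−€355.2 billion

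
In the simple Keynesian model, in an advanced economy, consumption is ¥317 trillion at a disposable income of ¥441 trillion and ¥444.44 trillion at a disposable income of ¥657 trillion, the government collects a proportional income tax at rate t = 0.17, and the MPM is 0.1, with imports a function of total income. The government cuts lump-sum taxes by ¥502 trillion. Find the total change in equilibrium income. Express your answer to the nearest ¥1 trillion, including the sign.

+¥485 trillion

MPC = ΔC/ΔYd = (444.44 − 317)/(657 − 441) = 127.44/216 = 0.59.
A lump-sum tax change of −¥502 trillion shifts disposable income by +¥502 trillion; first-round consumption changes by −c × ΔT = −0.59 × (−¥502 trillion) = +¥296.18 trillion.
Expenditure multiplier = 1/(1 − c(1−t) + m) = 1/(1 − 0.59×0.83 + 0.1) = 1/0.6103 ≈ 1.639.
The tax multiplier is −c × k ≈ −0.967, so ΔY = k × (−c·ΔT) = (+¥296.18 trillion) / 0.6103 ≈ +¥485 trillion.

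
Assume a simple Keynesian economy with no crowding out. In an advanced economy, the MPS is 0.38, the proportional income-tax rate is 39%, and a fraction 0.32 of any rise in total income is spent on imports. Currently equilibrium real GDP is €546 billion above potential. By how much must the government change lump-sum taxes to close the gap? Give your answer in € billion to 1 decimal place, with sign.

+€829.4 billion

MPC = 1 − MPS = 1 − 0.38 = 0.62.
Spending multiplier = 1/(1 − c(1−t) + m) = 1/(1 − 0.62×0.61 + 0.32) = 1/0.9418 ≈ 1.062.
Tax multiplier = −c·k = −0.62/0.9418 ≈ −0.658. Need ΔY = −€546 billion, so ΔT = ΔY/(−c·k) = −(−€546 billion) × 0.9418 / 0.62 ≈ +€829.4 billion.
The government should raise lump-sum taxes by €829.4 billion.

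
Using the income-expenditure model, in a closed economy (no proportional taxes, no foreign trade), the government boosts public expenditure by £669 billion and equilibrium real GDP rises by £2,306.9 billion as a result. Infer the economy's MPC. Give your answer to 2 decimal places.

Implied spending multiplier k = ΔY/ΔG = 2,306.9/669 ≈ 3.4483.
Since k = 1/(1 − MPC), MPC = 1 − 1/k = 1 − ΔG/ΔY = 1 − 669/2,306.9 ≈ 0.71.

0.71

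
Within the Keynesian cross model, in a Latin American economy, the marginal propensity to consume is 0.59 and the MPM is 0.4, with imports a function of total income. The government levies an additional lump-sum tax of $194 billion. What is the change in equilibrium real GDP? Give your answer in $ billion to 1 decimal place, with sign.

A lump-sum tax change of +$194 billion shifts disposable income by −$194 billion; first-round consumption changes by −c × ΔT = −0.59 × (+$194 billion) = −$114.46 billion.
Expenditure multiplier = 1/(1 − c + m) = 1/(1 − 0.59 + 0.4) = 1/0.81 ≈ 1.235.
The tax multiplier is −c × k ≈ −0.728, so ΔY = k × (−c·ΔT) = (−$114.46 billion) / 0.81 ≈ −$141.3 billion.

−$141.3 billion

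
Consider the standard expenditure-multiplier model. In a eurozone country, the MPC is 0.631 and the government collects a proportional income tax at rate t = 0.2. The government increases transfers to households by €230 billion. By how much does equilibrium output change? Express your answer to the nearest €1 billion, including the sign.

+€293 billion

The transfer change shifts disposable income by +€230 billion, so first-round consumption changes by c·ΔTR = 0.631 × (+€230 billion) = +€145.13 billion.
Expenditure multiplier = 1/(1 − c(1−t)) = 1/(1 − 0.631×0.8) = 1/0.4952 ≈ 2.019.
The transfer multiplier is c × k ≈ 1.274, so ΔY = k × (c·ΔTR) = (+€145.13 billion) / 0.4952 ≈ +€293 billion.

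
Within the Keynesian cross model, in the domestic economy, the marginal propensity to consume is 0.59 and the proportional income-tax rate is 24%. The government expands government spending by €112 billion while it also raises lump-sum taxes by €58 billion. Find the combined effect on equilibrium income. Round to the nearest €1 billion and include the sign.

+€141 billion

Expenditure multiplier = 1/(1 − c(1−t)) = 1/(1 − 0.59×0.76) = 1/0.5516 ≈ 1.813.
ΔG contributes k·ΔG = (+€112 billion) / 0.5516 ≈ +€203 billion.
ΔT of +€58 billion changes first-round spending by −c·ΔT = −€34.22 billion, contributing k·(−c·ΔT) = (−€34.22 billion) / 0.5516 ≈ −€62 billion.
Net ΔY = k(ΔG − c·ΔT) = (+€77.78 billion) / 0.5516 ≈ +€141 billion.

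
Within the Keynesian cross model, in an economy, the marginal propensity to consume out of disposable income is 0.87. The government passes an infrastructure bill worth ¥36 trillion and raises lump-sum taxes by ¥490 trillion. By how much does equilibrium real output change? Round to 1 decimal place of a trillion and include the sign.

Expenditure multiplier = 1/(1 − MPC) = 1/(1 − 0.87) = 1/0.13 ≈ 7.692.
ΔG contributes k·ΔG = (+¥36 trillion) / 0.13 ≈ +¥276.9 trillion.
ΔT of +¥490 trillion changes first-round spending by −c·ΔT = −¥426.3 trillion, contributing k·(−c·ΔT) = (−¥426.3 trillion) / 0.13 ≈ −¥3,279.2 trillion.
Net ΔY = k(ΔG − c·ΔT) = (−¥390.3 trillion) / 0.13 ≈ −¥3,002.3 trillion.

−¥3,002.3 trillion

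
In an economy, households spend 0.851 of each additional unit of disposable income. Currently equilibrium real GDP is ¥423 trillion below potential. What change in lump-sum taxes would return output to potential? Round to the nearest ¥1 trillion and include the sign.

−¥74 trillion

Spending multiplier = 1/(1 − MPC) = 1/(1 − 0.851) = 1/0.149 ≈ 6.711.
Tax multiplier = −c·k = −0.851/0.149 ≈ −5.711. Need ΔY = +¥423 trillion, so ΔT = ΔY/(−c·k) = −(+¥423 trillion) × 0.149 / 0.851 ≈ −¥74 trillion.
The government should cut lump-sum taxes by ¥74 trillion.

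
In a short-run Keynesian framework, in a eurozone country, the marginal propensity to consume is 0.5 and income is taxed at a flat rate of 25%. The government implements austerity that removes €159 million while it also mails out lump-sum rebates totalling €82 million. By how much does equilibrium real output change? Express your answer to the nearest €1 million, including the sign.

Expenditure multiplier = 1/(1 − c(1−t)) = 1/(1 − 0.5×0.75) = 1/0.625 = 1.6.
ΔG contributes k·ΔG = (−€159 million) / 0.625 = −€254.4 million.
ΔT of −€82 million changes first-round spending by −c·ΔT = +€41 million, contributing k·(−c·ΔT) = (+€41 million) / 0.625 = +€65.6 million.
Net ΔY = k(ΔG − c·ΔT) = (−€118 million) / 0.625 ≈ −€189 million.

−€189 million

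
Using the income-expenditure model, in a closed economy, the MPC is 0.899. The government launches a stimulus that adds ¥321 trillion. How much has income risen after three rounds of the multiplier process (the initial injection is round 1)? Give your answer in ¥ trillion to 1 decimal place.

Round 1 adds ΔG = ¥321 trillion; each later round is MPC = 0.899 times the previous.
After 3 rounds: 321 + 288.579 + 259.432521 = ΔG·(1 − c^3)/(1 − c) = 321 × (1 − 0.726572699)/0.101 ≈ ¥869 trillion.

¥869.0 trillion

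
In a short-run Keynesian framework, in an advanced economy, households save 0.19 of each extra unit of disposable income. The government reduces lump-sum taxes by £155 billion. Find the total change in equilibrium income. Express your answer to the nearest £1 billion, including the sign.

+£661 billion

MPC = 1 − MPS = 1 − 0.19 = 0.81.
A lump-sum tax change of −£155 billion shifts disposable income by +£155 billion; first-round consumption changes by −c × ΔT = −0.81 × (−£155 billion) = +£125.55 billion.
Expenditure multiplier = 1/(1 − MPC) = 1/(1 − 0.81) = 1/0.19 ≈ 5.263.
The tax multiplier is −c × k ≈ −4.263, so ΔY = k × (−c·ΔT) = (+£125.55 billion) / 0.19 ≈ +£661 billion.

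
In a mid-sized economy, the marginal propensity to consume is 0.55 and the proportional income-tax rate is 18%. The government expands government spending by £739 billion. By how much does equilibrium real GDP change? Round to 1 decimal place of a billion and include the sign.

+£1,346.1 billion

Government-spending multiplier = 1/(1 − c(1−t)) = 1/(1 − 0.55×0.82) = 1/0.549 ≈ 1.821.
ΔY = k × ΔG = (+£739 billion) / 0.549 ≈ +£1,346.1 billion.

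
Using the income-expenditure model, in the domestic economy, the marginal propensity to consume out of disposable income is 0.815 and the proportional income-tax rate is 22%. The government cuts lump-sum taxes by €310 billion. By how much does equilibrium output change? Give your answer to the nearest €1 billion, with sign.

A lump-sum tax change of −€310 billion shifts disposable income by +€310 billion; first-round consumption changes by −c × ΔT = −0.815 × (−€310 billion) = +€252.65 billion.
Expenditure multiplier = 1/(1 − c(1−t)) = 1/(1 − 0.815×0.78) = 1/0.3643 ≈ 2.745.
The tax multiplier is −c × k ≈ −2.237, so ΔY = k × (−c·ΔT) = (+€252.65 billion) / 0.3643 ≈ +€694 billion.

+€694 billion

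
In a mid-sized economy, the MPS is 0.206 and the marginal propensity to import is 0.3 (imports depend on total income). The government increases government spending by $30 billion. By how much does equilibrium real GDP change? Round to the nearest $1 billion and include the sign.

MPC = 1 − MPS = 1 − 0.206 = 0.794.
Government-spending multiplier = 1/(1 − c + m) = 1/(1 − 0.794 + 0.3) = 1/0.506 ≈ 1.976.
ΔY = k × ΔG = (+$30 billion) / 0.506 ≈ +$59 billion.

+$59 billion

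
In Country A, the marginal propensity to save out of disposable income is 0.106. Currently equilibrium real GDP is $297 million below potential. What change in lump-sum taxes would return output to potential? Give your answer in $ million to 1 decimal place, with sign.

−$35.2 million

MPC = 1 − MPS = 1 − 0.106 = 0.894.
Spending multiplier = 1/(1 − MPC) = 1/(1 − 0.894) = 1/0.106 ≈ 9.434.
Tax multiplier = −c·k = −0.894/0.106 ≈ −8.434. Need ΔY = +$297 million, so ΔT = ΔY/(−c·k) = −(+$297 million) × 0.106 / 0.894 ≈ −$35.2 million.
The government should cut lump-sum taxes by $35.2 million.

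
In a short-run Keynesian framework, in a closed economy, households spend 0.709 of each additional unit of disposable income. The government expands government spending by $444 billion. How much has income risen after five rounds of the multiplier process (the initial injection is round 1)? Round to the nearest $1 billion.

Round 1 adds ΔG = $444 billion; each later round is MPC = 0.709 times the previous.
After 5 rounds: 444 + 314.796 + 223.190364 + 158.241968076 + 112.193555365884 = ΔG·(1 − c^5)/(1 − c) = 444 × (1 − 0.179155925122549)/0.291 ≈ $1,252 billion.

$1,252 billion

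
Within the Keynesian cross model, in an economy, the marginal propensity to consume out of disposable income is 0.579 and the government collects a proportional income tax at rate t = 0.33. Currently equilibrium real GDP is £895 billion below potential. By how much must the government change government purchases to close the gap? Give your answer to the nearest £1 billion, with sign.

Spending multiplier = 1/(1 − c(1−t)) = 1/(1 − 0.579×0.67) = 1/0.61207 ≈ 1.634.
Need ΔY = +£895 billion, so ΔG = ΔY/k = (+£895 billion) × 0.61207 ≈ +£548 billion.
The government should increase government purchases by £548 billion.

+£548 billion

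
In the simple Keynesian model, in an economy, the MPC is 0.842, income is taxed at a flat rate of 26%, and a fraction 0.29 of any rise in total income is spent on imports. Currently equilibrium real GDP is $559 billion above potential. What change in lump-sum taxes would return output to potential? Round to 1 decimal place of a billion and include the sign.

Spending multiplier = 1/(1 − c(1−t) + m) = 1/(1 − 0.842×0.74 + 0.29) = 1/0.66692 ≈ 1.499.
Tax multiplier = −c·k = −0.842/0.66692 ≈ −1.263. Need ΔY = −$559 billion, so ΔT = ΔY/(−c·k) = −(−$559 billion) × 0.66692 / 0.842 ≈ +$442.8 billion.
The government should raise lump-sum taxes by $442.8 billion.

+$442.8 billion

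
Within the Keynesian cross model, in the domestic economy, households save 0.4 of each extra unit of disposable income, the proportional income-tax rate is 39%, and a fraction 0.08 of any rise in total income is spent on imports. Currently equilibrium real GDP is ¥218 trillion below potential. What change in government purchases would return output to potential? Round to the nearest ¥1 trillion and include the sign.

+¥156 trillion

MPC = 1 − MPS = 1 − 0.4 = 0.6.
Spending multiplier = 1/(1 − c(1−t) + m) = 1/(1 − 0.6×0.61 + 0.08) = 1/0.714 ≈ 1.401.
Need ΔY = +¥218 trillion, so ΔG = ΔY/k = (+¥218 trillion) × 0.714 ≈ +¥156 trillion.
The government should increase government purchases by ¥156 trillion.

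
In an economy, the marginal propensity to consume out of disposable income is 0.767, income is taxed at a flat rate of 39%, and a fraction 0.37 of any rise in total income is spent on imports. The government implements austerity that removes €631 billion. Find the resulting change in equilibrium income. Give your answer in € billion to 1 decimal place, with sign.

Government-spending multiplier = 1/(1 − c(1−t) + m) = 1/(1 − 0.767×0.61 + 0.37) = 1/0.90213 ≈ 1.108.
ΔY = k × ΔG = (−€631 billion) / 0.90213 ≈ −€699.5 billion.

−€699.5 billion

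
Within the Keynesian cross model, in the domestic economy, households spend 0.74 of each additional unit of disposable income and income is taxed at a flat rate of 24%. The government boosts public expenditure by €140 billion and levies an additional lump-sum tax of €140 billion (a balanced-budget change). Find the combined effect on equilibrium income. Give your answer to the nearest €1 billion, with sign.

+€83 billion

Expenditure multiplier = 1/(1 − c(1−t)) = 1/(1 − 0.74×0.76) = 1/0.4376 ≈ 2.285.
ΔG contributes k·ΔG = (+€140 billion) / 0.4376 ≈ +€319.9 billion.
ΔT of +€140 billion changes first-round spending by −c·ΔT = −€103.6 billion, contributing k·(−c·ΔT) = (−€103.6 billion) / 0.4376 ≈ −€236.7 billion.
Net ΔY = k(ΔG − c·ΔT) = (+€36.4 billion) / 0.4376 ≈ +€83 billion.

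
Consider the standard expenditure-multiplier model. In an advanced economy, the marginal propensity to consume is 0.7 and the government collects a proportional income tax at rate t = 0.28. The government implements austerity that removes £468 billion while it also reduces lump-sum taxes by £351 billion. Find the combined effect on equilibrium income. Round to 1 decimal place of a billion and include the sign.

−£448.2 billion

Expenditure multiplier = 1/(1 − c(1−t)) = 1/(1 − 0.7×0.72) = 1/0.496 ≈ 2.016.
ΔG contributes k·ΔG = (−£468 billion) / 0.496 ≈ −£943.5 billion.
ΔT of −£351 billion changes first-round spending by −c·ΔT = +£245.7 billion, contributing k·(−c·ΔT) = (+£245.7 billion) / 0.496 ≈ +£495.4 billion.
Net ΔY = k(ΔG − c·ΔT) = (−£222.3 billion) / 0.496 ≈ −£448.2 billion.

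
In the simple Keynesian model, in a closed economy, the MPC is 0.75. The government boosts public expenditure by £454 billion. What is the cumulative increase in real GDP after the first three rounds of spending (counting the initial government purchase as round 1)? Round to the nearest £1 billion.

£1,050 billion

Round 1 adds ΔG = £454 billion; each later round is MPC = 0.75 times the previous.
After 3 rounds: 454 + 340.5 + 255.375 = ΔG·(1 − c^3)/(1 − c) = 454 × (1 − 0.421875)/0.25 ≈ £1,050 billion.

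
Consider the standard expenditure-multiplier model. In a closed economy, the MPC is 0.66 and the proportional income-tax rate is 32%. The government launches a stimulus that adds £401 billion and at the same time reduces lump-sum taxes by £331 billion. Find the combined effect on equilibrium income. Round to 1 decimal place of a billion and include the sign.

+£1,123.8 billion

Expenditure multiplier = 1/(1 − c(1−t)) = 1/(1 − 0.66×0.68) = 1/0.5512 ≈ 1.814.
ΔG contributes k·ΔG = (+£401 billion) / 0.5512 ≈ +£727.5 billion.
ΔT of −£331 billion changes first-round spending by −c·ΔT = +£218.46 billion, contributing k·(−c·ΔT) = (+£218.46 billion) / 0.5512 ≈ +£396.3 billion.
Net ΔY = k(ΔG − c·ΔT) = (+£619.46 billion) / 0.5512 ≈ +£1,123.8 billion.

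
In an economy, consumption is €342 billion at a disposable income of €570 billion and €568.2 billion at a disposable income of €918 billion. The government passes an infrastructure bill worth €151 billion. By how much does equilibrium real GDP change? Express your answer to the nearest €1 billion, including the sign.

MPC = ΔC/ΔYd = (568.2 − 342)/(918 − 570) = 226.2/348 = 0.65.
Government-spending multiplier = 1/(1 − MPC) = 1/(1 − 0.65) = 1/0.35 ≈ 2.857.
ΔY = k × ΔG = (+€151 billion) / 0.35 ≈ +€431 billion.

+€431 billion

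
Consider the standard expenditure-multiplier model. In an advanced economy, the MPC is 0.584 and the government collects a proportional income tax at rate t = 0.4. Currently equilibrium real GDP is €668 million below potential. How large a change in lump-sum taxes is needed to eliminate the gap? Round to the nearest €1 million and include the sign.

Spending multiplier = 1/(1 − c(1−t)) = 1/(1 − 0.584×0.6) = 1/0.6496 ≈ 1.539.
Tax multiplier = −c·k = −0.584/0.6496 ≈ −0.899. Need ΔY = +€668 million, so ΔT = ΔY/(−c·k) = −(+€668 million) × 0.6496 / 0.584 ≈ −€743 million.
The government should cut lump-sum taxes by €743 million.

−€743 million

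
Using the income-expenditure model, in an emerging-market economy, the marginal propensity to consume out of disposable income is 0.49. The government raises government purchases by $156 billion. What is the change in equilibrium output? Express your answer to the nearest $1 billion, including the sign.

+$306 billion

Spending multiplier = 1/(1 − MPC) = 1/(1 − 0.49) = 1/0.51 ≈ 1.961.
ΔY = k × ΔG = (+$156 billion) / 0.51 ≈ +$306 billion.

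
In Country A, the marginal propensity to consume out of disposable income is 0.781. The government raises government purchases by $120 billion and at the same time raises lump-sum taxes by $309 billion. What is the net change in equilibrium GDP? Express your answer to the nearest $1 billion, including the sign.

−$554 billion

Expenditure multiplier = 1/(1 − MPC) = 1/(1 − 0.781) = 1/0.219 ≈ 4.566.
ΔG contributes k·ΔG = (+$120 billion) / 0.219 ≈ +$547.9 billion.
ΔT of +$309 billion changes first-round spending by −c·ΔT = −$241.329 billion, contributing k·(−c·ΔT) = (−$241.329 billion) / 0.219 ≈ −$1,102 billion.
Net ΔY = k(ΔG − c·ΔT) = (−$121.329 billion) / 0.219 ≈ −$554 billion.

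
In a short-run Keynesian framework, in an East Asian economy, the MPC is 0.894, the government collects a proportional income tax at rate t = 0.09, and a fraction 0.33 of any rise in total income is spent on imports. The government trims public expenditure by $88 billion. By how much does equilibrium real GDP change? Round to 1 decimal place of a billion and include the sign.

−$170.4 billion

Expenditure multiplier = 1/(1 − c(1−t) + m) = 1/(1 − 0.894×0.91 + 0.33) = 1/0.51646 ≈ 1.936.
ΔY = k × ΔG = (−$88 billion) / 0.51646 ≈ −$170.4 billion.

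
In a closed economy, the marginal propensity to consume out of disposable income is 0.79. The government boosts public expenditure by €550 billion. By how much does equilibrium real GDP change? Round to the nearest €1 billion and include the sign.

+€2,619 billion

Government-spending multiplier = 1/(1 − MPC) = 1/(1 − 0.79) = 1/0.21 ≈ 4.762.
ΔY = k × ΔG = (+€550 billion) / 0.21 ≈ +€2,619 billion.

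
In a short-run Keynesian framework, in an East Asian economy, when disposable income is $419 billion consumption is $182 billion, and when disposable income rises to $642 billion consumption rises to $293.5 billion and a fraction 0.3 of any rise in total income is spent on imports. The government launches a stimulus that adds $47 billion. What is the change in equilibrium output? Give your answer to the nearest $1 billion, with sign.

+$59 billion

MPC = ΔC/ΔYd = (293.5 − 182)/(642 − 419) = 111.5/223 = 0.5.
Spending multiplier = 1/(1 − c + m) = 1/(1 − 0.5 + 0.3) = 1/0.8 = 1.25.
ΔY = k × ΔG = (+$47 billion) / 0.8 ≈ +$59 billion.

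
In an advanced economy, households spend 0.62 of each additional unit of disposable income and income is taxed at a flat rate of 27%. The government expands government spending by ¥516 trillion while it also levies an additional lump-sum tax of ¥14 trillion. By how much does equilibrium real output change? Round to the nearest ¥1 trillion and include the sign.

Expenditure multiplier = 1/(1 − c(1−t)) = 1/(1 − 0.62×0.73) = 1/0.5474 ≈ 1.827.
ΔG contributes k·ΔG = (+¥516 trillion) / 0.5474 ≈ +¥942.6 trillion.
ΔT of +¥14 trillion changes first-round spending by −c·ΔT = −¥8.68 trillion, contributing k·(−c·ΔT) = (−¥8.68 trillion) / 0.5474 ≈ −¥15.9 trillion.
Net ΔY = k(ΔG − c·ΔT) = (+¥507.32 trillion) / 0.5474 ≈ +¥927 trillion.

+¥927 trillion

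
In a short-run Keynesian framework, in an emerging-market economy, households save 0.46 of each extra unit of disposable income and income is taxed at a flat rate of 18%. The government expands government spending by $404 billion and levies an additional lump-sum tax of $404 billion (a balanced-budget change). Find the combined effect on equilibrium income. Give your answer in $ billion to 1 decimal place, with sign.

+$333.5 billion

MPC = 1 − MPS = 1 − 0.46 = 0.54.
Expenditure multiplier = 1/(1 − c(1−t)) = 1/(1 − 0.54×0.82) = 1/0.5572 ≈ 1.795.
ΔG contributes k·ΔG = (+$404 billion) / 0.5572 ≈ +$725.1 billion.
ΔT of +$404 billion changes first-round spending by −c·ΔT = −$218.16 billion, contributing k·(−c·ΔT) = (−$218.16 billion) / 0.5572 ≈ −$391.5 billion.
Net ΔY = k(ΔG − c·ΔT) = (+$185.84 billion) / 0.5572 ≈ +$333.5 billion.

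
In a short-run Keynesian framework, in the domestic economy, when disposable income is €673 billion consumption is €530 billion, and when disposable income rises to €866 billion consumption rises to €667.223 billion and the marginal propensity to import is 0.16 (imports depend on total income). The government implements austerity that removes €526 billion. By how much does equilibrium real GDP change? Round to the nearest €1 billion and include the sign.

−€1,171 billion

MPC = ΔC/ΔYd = (667.223 − 530)/(866 − 673) = 137.223/193 = 0.711.
Expenditure multiplier = 1/(1 − c + m) = 1/(1 − 0.711 + 0.16) = 1/0.449 ≈ 2.227.
ΔY = k × ΔG = (−€526 billion) / 0.449 ≈ −€1,171 billion.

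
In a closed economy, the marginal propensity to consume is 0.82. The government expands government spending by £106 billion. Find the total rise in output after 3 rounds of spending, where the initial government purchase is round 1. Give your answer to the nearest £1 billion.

£264 billion

Round 1 adds ΔG = £106 billion; each later round is MPC = 0.82 times the previous.
After 3 rounds: 106 + 86.92 + 71.2744 = ΔG·(1 − c^3)/(1 − c) = 106 × (1 − 0.551368)/0.18 ≈ £264 billion.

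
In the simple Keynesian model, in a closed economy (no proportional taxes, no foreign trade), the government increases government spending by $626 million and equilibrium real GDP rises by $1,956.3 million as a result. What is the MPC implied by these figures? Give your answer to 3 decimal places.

0.680

Implied spending multiplier k = ΔY/ΔG = 1,956.3/626 ≈ 3.1251.
Since k = 1/(1 − MPC), MPC = 1 − 1/k = 1 − ΔG/ΔY = 1 − 626/1,956.3 ≈ 0.680.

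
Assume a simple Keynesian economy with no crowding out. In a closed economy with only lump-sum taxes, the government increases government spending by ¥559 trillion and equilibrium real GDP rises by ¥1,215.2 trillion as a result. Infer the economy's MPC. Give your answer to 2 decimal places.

0.54

Implied spending multiplier k = ΔY/ΔG = 1,215.2/559 ≈ 2.1739.
Since k = 1/(1 − MPC), MPC = 1 − 1/k = 1 − ΔG/ΔY = 1 − 559/1,215.2 ≈ 0.54.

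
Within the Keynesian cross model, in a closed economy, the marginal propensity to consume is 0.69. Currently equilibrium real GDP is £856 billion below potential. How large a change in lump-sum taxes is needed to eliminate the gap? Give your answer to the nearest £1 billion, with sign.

Spending multiplier = 1/(1 − MPC) = 1/(1 − 0.69) = 1/0.31 ≈ 3.226.
Tax multiplier = −c·k = −0.69/0.31 ≈ −2.226. Need ΔY = +£856 billion, so ΔT = ΔY/(−c·k) = −(+£856 billion) × 0.31 / 0.69 ≈ −£385 billion.
The government should cut lump-sum taxes by £385 billion.

−£385 billion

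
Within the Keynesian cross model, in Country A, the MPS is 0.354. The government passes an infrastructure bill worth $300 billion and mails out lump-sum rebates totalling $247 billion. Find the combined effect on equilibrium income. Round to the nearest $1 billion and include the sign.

MPC = 1 − MPS = 1 − 0.354 = 0.646.
Expenditure multiplier = 1/(1 − MPC) = 1/(1 − 0.646) = 1/0.354 ≈ 2.825.
ΔG contributes k·ΔG = (+$300 billion) / 0.354 ≈ +$847.5 billion.
ΔT of −$247 billion changes first-round spending by −c·ΔT = +$159.562 billion, contributing k·(−c·ΔT) = (+$159.562 billion) / 0.354 ≈ +$450.7 billion.
Net ΔY = k(ΔG − c·ΔT) = (+$459.562 billion) / 0.354 ≈ +$1,298 billion.

+$1,298 billion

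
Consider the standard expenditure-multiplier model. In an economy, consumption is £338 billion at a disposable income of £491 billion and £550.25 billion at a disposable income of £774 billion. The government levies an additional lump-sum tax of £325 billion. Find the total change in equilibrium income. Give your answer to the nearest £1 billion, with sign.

−£975 billion

MPC = ΔC/ΔYd = (550.25 − 338)/(774 − 491) = 212.25/283 = 0.75.
A lump-sum tax change of +£325 billion shifts disposable income by −£325 billion; first-round consumption changes by −c × ΔT = −0.75 × (+£325 billion) = −£243.75 billion.
Expenditure multiplier = 1/(1 − MPC) = 1/(1 − 0.75) = 1/0.25 = 4.
The tax multiplier is −c × k = −3, so ΔY = k × (−c·ΔT) = (−£243.75 billion) / 0.25 = −£975 billion.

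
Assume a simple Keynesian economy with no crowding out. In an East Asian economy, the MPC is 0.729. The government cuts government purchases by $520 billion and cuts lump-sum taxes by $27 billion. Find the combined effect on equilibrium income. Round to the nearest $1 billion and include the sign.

Expenditure multiplier = 1/(1 − MPC) = 1/(1 − 0.729) = 1/0.271 ≈ 3.69.
ΔG contributes k·ΔG = (−$520 billion) / 0.271 ≈ −$1,918.8 billion.
ΔT of −$27 billion changes first-round spending by −c·ΔT = +$19.683 billion, contributing k·(−c·ΔT) = (+$19.683 billion) / 0.271 ≈ +$72.6 billion.
Net ΔY = k(ΔG − c·ΔT) = (−$500.317 billion) / 0.271 ≈ −$1,846 billion.

−$1,846 billion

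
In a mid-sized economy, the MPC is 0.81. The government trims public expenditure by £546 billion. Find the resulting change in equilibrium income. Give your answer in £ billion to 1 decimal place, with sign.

Expenditure multiplier = 1/(1 − MPC) = 1/(1 − 0.81) = 1/0.19 ≈ 5.263.
ΔY = k × ΔG = (−£546 billion) / 0.19 ≈ −£2,873.7 billion.

−£2,873.7 billion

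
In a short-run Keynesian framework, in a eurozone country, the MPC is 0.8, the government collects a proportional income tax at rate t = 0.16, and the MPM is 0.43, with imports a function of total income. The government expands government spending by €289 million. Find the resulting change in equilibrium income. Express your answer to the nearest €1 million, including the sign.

Government-spending multiplier = 1/(1 − c(1−t) + m) = 1/(1 − 0.8×0.84 + 0.43) = 1/0.758 ≈ 1.319.
ΔY = k × ΔG = (+€289 million) / 0.758 ≈ +€381 million.

+€381 million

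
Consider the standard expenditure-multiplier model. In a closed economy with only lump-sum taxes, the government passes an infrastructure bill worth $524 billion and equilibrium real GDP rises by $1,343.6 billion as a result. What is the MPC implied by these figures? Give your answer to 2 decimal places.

0.61

Implied spending multiplier k = ΔY/ΔG = 1,343.6/524 ≈ 2.5641.
Since k = 1/(1 − MPC), MPC = 1 − 1/k = 1 − ΔG/ΔY = 1 − 524/1,343.6 ≈ 0.61.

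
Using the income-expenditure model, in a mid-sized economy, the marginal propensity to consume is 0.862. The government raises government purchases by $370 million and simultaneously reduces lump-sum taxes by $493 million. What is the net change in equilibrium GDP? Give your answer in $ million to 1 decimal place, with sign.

Expenditure multiplier = 1/(1 − MPC) = 1/(1 − 0.862) = 1/0.138 ≈ 7.246.
ΔG contributes k·ΔG = (+$370 million) / 0.138 ≈ +$2,681.2 million.
ΔT of −$493 million changes first-round spending by −c·ΔT = +$424.966 million, contributing k·(−c·ΔT) = (+$424.966 million) / 0.138 ≈ +$3,079.5 million.
Net ΔY = k(ΔG − c·ΔT) = (+$794.966 million) / 0.138 ≈ +$5,760.6 million.

+$5,760.6 million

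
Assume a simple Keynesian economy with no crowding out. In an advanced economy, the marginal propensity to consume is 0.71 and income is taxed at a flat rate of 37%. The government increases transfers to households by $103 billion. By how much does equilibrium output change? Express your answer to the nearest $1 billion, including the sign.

The transfer change shifts disposable income by +$103 billion, so first-round consumption changes by c·ΔTR = 0.71 × (+$103 billion) = +$73.13 billion.
Expenditure multiplier = 1/(1 − c(1−t)) = 1/(1 − 0.71×0.63) = 1/0.5527 ≈ 1.809.
The transfer multiplier is c × k ≈ 1.285, so ΔY = k × (c·ΔTR) = (+$73.13 billion) / 0.5527 ≈ +$132 billion.

+$132 billion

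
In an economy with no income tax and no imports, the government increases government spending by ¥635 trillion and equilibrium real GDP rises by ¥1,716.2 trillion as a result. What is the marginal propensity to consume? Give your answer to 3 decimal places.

0.630

Implied spending multiplier k = ΔY/ΔG = 1,716.2/635 ≈ 2.7027.
Since k = 1/(1 − MPC), MPC = 1 − 1/k = 1 − ΔG/ΔY = 1 − 635/1,716.2 ≈ 0.630.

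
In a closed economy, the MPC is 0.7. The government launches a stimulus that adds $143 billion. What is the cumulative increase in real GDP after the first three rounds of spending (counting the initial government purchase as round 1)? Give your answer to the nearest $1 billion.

Round 1 adds ΔG = $143 billion; each later round is MPC = 0.7 times the previous.
After 3 rounds: 143 + 100.1 + 70.07 = ΔG·(1 − c^3)/(1 − c) = 143 × (1 − 0.343)/0.3 ≈ $313 billion.

$313 billion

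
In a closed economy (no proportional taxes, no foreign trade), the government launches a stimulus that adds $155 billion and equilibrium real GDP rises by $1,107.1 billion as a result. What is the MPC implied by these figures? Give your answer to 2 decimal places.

0.86

Implied spending multiplier k = ΔY/ΔG = 1,107.1/155 ≈ 7.1426.
Since k = 1/(1 − MPC), MPC = 1 − 1/k = 1 − ΔG/ΔY = 1 − 155/1,107.1 ≈ 0.86.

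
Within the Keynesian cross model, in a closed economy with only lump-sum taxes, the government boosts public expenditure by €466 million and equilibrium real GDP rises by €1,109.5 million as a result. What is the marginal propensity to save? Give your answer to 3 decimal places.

0.420

Implied spending multiplier k = ΔY/ΔG = 1,109.5/466 ≈ 2.3809.
Since k = 1/(1 − MPC), MPC = 1 − 1/k = 1 − ΔG/ΔY = 1 − 466/1,109.5 ≈ 0.580.
MPS = 1 − MPC = 0.420.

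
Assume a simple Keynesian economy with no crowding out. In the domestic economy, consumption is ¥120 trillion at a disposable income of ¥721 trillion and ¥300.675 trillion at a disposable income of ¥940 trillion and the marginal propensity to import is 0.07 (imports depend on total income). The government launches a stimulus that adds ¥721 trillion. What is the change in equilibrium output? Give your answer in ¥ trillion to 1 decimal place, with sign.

+¥2,942.9 trillion

MPC = ΔC/ΔYd = (300.675 − 120)/(940 − 721) = 180.675/219 = 0.825.
Expenditure multiplier = 1/(1 − c + m) = 1/(1 − 0.825 + 0.07) = 1/0.245 ≈ 4.082.
ΔY = k × ΔG = (+¥721 trillion) / 0.245 ≈ +¥2,942.9 trillion.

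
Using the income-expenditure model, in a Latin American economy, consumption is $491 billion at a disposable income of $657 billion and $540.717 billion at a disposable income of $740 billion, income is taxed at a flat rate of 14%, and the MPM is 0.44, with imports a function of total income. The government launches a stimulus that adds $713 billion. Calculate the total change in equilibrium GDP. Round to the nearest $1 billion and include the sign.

+$771 billion

MPC = ΔC/ΔYd = (540.717 − 491)/(740 − 657) = 49.717/83 = 0.599.
Expenditure multiplier = 1/(1 − c(1−t) + m) = 1/(1 − 0.599×0.86 + 0.44) = 1/0.92486 ≈ 1.081.
ΔY = k × ΔG = (+$713 billion) / 0.92486 ≈ +$771 billion.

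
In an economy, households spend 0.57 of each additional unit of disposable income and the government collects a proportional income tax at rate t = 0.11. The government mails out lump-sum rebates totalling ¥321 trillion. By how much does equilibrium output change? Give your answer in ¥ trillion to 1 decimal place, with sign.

+¥371.4 trillion

A lump-sum tax change of −¥321 trillion shifts disposable income by +¥321 trillion; first-round consumption changes by −c × ΔT = −0.57 × (−¥321 trillion) = +¥182.97 trillion.
Expenditure multiplier = 1/(1 − c(1−t)) = 1/(1 − 0.57×0.89) = 1/0.4927 ≈ 2.03.
The tax multiplier is −c × k ≈ −1.157, so ΔY = k × (−c·ΔT) = (+¥182.97 trillion) / 0.4927 ≈ +¥371.4 trillion.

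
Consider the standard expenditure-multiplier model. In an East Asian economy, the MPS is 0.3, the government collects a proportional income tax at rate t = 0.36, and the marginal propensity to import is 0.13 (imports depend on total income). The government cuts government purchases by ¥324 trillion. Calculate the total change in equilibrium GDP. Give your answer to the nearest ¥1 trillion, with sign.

−¥475 trillion

MPC = 1 − MPS = 1 − 0.3 = 0.7.
Expenditure multiplier = 1/(1 − c(1−t) + m) = 1/(1 − 0.7×0.64 + 0.13) = 1/0.682 ≈ 1.466.
ΔY = k × ΔG = (−¥324 trillion) / 0.682 ≈ −¥475 trillion.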